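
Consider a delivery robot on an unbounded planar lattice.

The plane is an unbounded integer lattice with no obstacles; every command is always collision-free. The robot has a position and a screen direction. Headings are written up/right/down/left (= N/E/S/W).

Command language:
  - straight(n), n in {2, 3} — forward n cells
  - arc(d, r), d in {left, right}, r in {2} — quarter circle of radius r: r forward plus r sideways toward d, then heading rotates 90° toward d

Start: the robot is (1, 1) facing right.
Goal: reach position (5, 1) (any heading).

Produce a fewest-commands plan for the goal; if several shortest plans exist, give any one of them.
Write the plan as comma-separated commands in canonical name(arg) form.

t0: (1, 1) facing right
[1] after straight(2): (3, 1) facing right
[2] after straight(2): (5, 1) facing right
minimal: 2 command(s), checked below 2.

straight(2), straight(2)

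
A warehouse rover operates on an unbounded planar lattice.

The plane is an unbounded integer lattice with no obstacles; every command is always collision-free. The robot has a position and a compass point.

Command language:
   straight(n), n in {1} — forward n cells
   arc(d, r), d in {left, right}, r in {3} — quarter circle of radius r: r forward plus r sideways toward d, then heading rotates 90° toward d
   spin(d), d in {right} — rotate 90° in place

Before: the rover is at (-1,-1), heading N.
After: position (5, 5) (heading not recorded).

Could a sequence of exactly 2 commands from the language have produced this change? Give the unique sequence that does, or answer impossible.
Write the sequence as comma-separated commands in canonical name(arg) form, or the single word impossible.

key: order matters: swapping arc(right, 3) and arc(left, 3) lands elsewhere
initial: at (-1,-1), heading N
t=1 arc(right, 3) ⇒ at (2,2), heading E
t=2 arc(left, 3) ⇒ at (5,5), heading N
all 16 alternatives checked — unique.

arc(right, 3), arc(left, 3)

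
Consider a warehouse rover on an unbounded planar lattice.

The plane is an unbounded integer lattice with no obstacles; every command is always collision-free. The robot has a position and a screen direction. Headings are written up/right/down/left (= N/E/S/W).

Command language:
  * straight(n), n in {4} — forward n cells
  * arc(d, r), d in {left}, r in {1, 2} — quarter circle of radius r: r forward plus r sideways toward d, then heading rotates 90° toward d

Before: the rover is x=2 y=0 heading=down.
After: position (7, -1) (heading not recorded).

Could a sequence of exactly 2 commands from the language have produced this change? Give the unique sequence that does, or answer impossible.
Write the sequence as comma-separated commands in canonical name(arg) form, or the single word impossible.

key: order matters: swapping arc(left, 1) and straight(4) lands elsewhere
begin: x=2 y=0 heading=down
t=1 arc(left, 1) ⇒ x=3 y=-1 heading=right
t=2 straight(4) ⇒ x=7 y=-1 heading=right
no other 2-command option fits: unique.

arc(left, 1), straight(4)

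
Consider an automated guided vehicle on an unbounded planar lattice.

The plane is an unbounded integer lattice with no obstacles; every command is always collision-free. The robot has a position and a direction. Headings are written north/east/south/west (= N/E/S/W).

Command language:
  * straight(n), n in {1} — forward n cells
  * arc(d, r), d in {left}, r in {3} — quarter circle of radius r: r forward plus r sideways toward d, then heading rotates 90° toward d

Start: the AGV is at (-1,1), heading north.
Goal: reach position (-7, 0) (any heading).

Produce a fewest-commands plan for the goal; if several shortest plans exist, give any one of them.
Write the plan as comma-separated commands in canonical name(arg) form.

begin: at (-1,1), heading north
1. arc(left, 3) → at (-4,4), heading west
2. arc(left, 3) → at (-7,1), heading south
3. straight(1) → at (-7,0), heading south
no 2-step plan works, so 3 is optimal.

arc(left, 3), arc(left, 3), straight(1)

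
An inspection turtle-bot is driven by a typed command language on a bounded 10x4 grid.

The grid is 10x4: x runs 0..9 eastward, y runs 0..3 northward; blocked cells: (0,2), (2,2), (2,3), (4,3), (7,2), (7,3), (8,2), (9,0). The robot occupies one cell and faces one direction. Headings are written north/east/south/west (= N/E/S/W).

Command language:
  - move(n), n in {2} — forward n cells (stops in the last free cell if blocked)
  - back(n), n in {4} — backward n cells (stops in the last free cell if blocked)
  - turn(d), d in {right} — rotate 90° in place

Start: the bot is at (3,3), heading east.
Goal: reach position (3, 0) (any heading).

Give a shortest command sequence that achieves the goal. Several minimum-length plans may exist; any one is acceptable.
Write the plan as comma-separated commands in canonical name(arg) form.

turn(right), move(2), move(2)

from: at (3,3), heading east
t=1 turn(right) ⇒ at (3,3), heading south
t=2 move(2) ⇒ at (3,1), heading south
t=3 move(2) ⇒ at (3,0), heading south
no 2-step plan works, so 3 is optimal.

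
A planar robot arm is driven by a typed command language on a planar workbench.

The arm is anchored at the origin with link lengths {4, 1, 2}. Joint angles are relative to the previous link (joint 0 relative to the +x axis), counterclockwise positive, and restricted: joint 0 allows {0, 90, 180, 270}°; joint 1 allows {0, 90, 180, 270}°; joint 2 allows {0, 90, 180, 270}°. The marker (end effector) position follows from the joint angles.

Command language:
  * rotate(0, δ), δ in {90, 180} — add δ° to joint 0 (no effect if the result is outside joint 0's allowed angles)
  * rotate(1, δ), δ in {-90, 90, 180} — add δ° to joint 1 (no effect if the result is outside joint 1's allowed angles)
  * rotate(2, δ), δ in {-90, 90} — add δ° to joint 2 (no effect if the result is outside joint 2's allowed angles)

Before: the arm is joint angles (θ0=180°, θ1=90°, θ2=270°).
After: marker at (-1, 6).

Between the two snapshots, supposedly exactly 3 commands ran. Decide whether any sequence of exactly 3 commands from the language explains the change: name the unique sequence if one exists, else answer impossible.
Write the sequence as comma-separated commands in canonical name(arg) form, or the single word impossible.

rotate(0, 90), rotate(0, 90), rotate(0, 90)

begin: joint angles (θ0=180°, θ1=90°, θ2=270°)
[1] after rotate(0, 90): joint angles (θ0=270°, θ1=90°, θ2=270°)
[2] after rotate(0, 90): joint angles (θ0=0°, θ1=90°, θ2=270°)
[3] after rotate(0, 90): joint angles (θ0=90°, θ1=90°, θ2=270°)
all 343 alternatives checked — unique.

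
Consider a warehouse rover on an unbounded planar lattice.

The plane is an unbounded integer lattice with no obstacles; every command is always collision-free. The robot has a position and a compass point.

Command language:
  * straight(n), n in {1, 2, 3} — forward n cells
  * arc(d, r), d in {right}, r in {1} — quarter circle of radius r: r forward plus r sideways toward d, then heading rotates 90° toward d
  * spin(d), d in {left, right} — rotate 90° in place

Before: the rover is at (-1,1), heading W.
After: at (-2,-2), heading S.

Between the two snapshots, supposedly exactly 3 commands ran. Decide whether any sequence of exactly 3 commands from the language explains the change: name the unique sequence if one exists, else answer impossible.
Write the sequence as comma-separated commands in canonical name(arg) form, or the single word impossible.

key: running straight(3) before straight(1) would end elsewhere — order is forced
from: at (-1,1), heading W
step 1 (straight(1)): at (-2,1), heading W
step 2 (spin(left)): at (-2,1), heading S
step 3 (straight(3)): at (-2,-2), heading S
no other 3-command option fits: unique.

straight(1), spin(left), straight(3)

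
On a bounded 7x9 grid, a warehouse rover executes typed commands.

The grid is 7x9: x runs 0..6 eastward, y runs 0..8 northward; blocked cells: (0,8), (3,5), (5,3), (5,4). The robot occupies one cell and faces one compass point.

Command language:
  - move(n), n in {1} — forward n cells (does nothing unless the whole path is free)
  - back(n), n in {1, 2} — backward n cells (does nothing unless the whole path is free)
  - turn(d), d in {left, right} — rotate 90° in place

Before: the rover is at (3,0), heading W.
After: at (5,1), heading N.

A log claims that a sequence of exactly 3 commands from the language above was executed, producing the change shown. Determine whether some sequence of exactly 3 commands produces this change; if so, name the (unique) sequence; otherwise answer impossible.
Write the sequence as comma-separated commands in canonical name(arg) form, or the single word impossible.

back(2), turn(right), move(1)

key: cell and facing (now N) both changed — the 3 commands mix motion and turning
start: at (3,0), heading W
[1] after back(2): at (5,0), heading W
[2] after turn(right): at (5,0), heading N
[3] after move(1): at (5,1), heading N
uniquely the one of 125 3-step routes that fits.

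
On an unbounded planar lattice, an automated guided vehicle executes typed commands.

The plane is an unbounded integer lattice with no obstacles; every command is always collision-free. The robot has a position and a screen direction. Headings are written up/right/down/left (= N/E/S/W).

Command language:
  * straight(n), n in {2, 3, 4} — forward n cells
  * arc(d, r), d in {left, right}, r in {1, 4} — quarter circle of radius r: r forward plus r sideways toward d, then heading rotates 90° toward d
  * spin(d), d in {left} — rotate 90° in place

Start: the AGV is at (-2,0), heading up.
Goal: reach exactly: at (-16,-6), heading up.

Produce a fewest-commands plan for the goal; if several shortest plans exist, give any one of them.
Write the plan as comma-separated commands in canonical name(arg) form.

initial: at (-2,0), heading up
[1] after arc(left, 1): at (-3,1), heading left
[2] after arc(left, 4): at (-7,-3), heading down
[3] after arc(right, 4): at (-11,-7), heading left
[4] after straight(4): at (-15,-7), heading left
[5] after arc(right, 1): at (-16,-6), heading up
shorter routes all fall short; 5 is best.

arc(left, 1), arc(left, 4), arc(right, 4), straight(4), arc(right, 1)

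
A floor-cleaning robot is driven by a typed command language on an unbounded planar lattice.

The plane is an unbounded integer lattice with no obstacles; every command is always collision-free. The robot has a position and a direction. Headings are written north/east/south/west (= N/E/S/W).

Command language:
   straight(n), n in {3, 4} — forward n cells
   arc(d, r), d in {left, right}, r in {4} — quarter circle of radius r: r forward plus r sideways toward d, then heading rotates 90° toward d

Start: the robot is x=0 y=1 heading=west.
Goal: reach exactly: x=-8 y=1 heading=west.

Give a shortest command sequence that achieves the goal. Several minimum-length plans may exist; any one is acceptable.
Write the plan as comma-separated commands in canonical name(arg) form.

straight(4), straight(4)

t0: x=0 y=1 heading=west
[1] after straight(4): x=-4 y=1 heading=west
[2] after straight(4): x=-8 y=1 heading=west
minimal: 2 command(s), checked below 2.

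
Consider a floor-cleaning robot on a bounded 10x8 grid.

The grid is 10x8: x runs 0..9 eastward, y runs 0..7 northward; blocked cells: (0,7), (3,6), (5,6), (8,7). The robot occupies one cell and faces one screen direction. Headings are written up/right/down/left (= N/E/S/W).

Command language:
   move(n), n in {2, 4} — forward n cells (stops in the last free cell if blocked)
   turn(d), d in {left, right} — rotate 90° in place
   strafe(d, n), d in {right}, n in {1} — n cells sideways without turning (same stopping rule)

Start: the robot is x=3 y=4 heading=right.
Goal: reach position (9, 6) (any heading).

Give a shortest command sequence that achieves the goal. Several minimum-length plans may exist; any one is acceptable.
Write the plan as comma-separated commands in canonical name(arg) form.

start: x=3 y=4 heading=right
1. move(2) → x=5 y=4 heading=right
2. move(4) → x=9 y=4 heading=right
3. turn(left) → x=9 y=4 heading=up
4. move(2) → x=9 y=6 heading=up
no 3-step plan works, so 4 is optimal.

move(2), move(4), turn(left), move(2)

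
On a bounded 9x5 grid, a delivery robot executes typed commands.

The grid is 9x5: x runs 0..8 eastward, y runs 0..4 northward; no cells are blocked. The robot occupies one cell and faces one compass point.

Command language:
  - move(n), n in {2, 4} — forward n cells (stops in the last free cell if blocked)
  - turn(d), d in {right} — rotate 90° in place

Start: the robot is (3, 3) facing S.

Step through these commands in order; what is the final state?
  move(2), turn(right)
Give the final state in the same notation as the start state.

(3, 1) facing W

initial: (3, 3) facing S
1. move(2) → (3, 1) facing S
2. turn(right) → (3, 1) facing W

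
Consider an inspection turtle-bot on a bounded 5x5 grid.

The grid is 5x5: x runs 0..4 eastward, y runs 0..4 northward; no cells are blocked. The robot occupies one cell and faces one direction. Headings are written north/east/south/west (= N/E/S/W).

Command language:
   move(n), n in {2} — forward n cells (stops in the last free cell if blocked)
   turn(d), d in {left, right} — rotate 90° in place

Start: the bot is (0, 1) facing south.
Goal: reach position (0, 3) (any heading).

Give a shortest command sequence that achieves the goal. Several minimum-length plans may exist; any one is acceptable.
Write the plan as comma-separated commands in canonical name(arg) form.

turn(left), turn(left), move(2)

initial: (0, 1) facing south
1. turn(left) → (0, 1) facing east
2. turn(left) → (0, 1) facing north
3. move(2) → (0, 3) facing north
shorter routes all fall short; 3 is best.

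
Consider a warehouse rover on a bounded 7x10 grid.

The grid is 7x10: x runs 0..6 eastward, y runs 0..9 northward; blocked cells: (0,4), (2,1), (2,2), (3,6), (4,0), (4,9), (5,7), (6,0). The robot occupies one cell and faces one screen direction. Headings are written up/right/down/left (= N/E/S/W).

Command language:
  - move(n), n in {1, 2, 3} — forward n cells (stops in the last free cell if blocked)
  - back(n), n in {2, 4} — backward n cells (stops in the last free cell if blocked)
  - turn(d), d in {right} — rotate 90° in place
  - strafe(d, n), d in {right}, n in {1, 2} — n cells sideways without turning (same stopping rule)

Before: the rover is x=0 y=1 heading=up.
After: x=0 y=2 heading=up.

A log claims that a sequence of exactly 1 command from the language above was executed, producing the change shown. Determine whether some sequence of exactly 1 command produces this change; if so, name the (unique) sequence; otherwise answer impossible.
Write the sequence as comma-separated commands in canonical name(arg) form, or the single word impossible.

key: still facing N — the one step turns nothing
t0: x=0 y=1 heading=up
step 1 (move(1)): x=0 y=2 heading=up
no other 1-command option fits: unique.

move(1)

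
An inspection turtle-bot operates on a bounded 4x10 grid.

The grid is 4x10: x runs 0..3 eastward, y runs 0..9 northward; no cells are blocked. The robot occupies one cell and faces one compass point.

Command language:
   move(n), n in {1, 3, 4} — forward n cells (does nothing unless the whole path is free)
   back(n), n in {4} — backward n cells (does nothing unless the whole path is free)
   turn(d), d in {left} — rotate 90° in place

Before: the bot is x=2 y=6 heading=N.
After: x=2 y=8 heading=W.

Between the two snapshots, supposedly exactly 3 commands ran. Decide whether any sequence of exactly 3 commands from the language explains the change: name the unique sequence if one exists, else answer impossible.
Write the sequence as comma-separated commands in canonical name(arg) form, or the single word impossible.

key: running turn(left) before move(1) would end elsewhere — order is forced
initial: x=2 y=6 heading=N
step 1 (move(1)): x=2 y=7 heading=N
step 2 (move(1)): x=2 y=8 heading=N
step 3 (turn(left)): x=2 y=8 heading=W
no other 3-command option fits: unique.

move(1), move(1), turn(left)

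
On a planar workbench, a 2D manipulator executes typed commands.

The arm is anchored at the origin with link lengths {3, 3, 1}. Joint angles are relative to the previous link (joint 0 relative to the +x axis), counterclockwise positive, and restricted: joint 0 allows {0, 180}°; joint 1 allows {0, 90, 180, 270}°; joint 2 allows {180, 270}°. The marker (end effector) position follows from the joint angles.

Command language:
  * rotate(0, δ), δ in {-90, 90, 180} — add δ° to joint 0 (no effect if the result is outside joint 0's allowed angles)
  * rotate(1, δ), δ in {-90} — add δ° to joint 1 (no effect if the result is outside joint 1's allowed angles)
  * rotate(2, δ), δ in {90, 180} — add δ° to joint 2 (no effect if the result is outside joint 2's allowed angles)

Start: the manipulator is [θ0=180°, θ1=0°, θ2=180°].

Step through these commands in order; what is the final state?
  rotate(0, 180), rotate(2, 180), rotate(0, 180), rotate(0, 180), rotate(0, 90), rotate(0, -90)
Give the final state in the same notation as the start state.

from: [θ0=180°, θ1=0°, θ2=180°]
[1] after rotate(0, 180): [θ0=0°, θ1=0°, θ2=180°]
[2] after rotate(2, 180): [θ0=0°, θ1=0°, θ2=180°]
[3] after rotate(0, 180): [θ0=180°, θ1=0°, θ2=180°]
[4] after rotate(0, 180): [θ0=0°, θ1=0°, θ2=180°]
[5] after rotate(0, 90): [θ0=0°, θ1=0°, θ2=180°]
[6] after rotate(0, -90): [θ0=0°, θ1=0°, θ2=180°]

[θ0=0°, θ1=0°, θ2=180°]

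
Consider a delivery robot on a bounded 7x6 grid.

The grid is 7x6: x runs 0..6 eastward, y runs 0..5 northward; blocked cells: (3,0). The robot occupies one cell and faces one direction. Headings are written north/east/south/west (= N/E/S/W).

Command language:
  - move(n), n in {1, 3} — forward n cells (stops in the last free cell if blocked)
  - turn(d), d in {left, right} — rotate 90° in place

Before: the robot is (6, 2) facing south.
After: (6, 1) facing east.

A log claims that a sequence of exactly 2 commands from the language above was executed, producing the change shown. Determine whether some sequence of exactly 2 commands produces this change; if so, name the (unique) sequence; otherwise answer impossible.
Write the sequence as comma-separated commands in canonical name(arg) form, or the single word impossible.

key: position moved to (6,1) AND the heading swung to E — translation plus rotation needed
from: (6, 2) facing south
step 1 (move(1)): (6, 1) facing south
step 2 (turn(left)): (6, 1) facing east
all 16 alternatives checked — unique.

move(1), turn(left)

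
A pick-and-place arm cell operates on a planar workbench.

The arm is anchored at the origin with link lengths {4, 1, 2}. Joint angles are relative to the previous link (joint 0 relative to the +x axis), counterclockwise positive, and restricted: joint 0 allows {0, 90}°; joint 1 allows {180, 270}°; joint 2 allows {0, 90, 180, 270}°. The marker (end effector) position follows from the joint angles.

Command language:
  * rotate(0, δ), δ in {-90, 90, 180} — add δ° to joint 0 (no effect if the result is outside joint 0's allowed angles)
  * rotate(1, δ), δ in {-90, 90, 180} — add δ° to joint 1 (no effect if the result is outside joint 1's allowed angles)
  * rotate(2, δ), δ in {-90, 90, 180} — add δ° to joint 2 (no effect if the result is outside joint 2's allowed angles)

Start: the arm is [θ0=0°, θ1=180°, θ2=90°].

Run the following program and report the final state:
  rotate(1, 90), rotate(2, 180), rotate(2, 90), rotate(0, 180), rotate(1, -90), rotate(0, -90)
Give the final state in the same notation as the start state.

from: [θ0=0°, θ1=180°, θ2=90°]
step 1 (rotate(1, 90)): [θ0=0°, θ1=270°, θ2=90°]
step 2 (rotate(2, 180)): [θ0=0°, θ1=270°, θ2=270°]
step 3 (rotate(2, 90)): [θ0=0°, θ1=270°, θ2=0°]
step 4 (rotate(0, 180)): [θ0=0°, θ1=270°, θ2=0°]
step 5 (rotate(1, -90)): [θ0=0°, θ1=180°, θ2=0°]
step 6 (rotate(0, -90)): [θ0=0°, θ1=180°, θ2=0°]

[θ0=0°, θ1=180°, θ2=0°]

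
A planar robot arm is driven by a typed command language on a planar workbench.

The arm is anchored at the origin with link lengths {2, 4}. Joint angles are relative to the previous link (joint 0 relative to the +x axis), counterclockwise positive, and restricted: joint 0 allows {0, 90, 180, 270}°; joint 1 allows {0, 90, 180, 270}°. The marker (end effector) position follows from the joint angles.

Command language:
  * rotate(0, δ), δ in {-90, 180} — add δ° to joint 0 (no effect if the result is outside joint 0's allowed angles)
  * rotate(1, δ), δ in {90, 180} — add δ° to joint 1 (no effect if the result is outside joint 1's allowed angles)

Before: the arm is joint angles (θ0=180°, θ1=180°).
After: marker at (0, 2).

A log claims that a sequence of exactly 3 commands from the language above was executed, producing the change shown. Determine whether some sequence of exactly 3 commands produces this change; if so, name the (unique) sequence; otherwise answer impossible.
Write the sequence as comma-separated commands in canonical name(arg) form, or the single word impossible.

rotate(0, -90), rotate(0, -90), rotate(0, -90)

t0: joint angles (θ0=180°, θ1=180°)
step 1 (rotate(0, -90)): joint angles (θ0=90°, θ1=180°)
step 2 (rotate(0, -90)): joint angles (θ0=0°, θ1=180°)
step 3 (rotate(0, -90)): joint angles (θ0=270°, θ1=180°)
uniquely the one of 64 3-step routes that fits.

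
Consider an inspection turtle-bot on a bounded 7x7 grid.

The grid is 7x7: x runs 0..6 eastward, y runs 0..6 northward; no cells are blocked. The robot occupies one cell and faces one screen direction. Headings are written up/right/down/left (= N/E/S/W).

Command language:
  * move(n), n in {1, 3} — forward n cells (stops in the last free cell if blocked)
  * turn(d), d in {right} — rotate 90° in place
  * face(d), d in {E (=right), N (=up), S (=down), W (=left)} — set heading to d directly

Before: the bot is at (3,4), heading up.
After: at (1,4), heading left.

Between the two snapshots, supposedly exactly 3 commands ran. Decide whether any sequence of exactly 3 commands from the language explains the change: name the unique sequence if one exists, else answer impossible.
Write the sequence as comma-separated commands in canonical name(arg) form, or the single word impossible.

key: running move(1) before face(W) would end elsewhere — order is forced
begin: at (3,4), heading up
1. face(W) → at (3,4), heading left
2. move(1) → at (2,4), heading left
3. move(1) → at (1,4), heading left
no rival 3-sequence matches.

face(W), move(1), move(1)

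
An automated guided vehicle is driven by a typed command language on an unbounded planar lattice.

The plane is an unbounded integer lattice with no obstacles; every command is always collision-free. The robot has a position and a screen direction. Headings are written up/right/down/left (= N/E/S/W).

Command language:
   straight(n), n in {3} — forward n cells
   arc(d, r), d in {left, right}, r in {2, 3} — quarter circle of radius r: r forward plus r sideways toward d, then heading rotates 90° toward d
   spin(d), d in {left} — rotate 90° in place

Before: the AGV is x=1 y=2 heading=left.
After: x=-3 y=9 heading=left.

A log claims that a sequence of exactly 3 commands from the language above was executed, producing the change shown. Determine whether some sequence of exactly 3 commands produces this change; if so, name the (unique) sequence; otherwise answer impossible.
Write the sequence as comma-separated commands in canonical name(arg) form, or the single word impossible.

arc(right, 2), straight(3), arc(left, 2)

key: heading stays W — rotations cancel among the 3 commands
from: x=1 y=2 heading=left
step 1 (arc(right, 2)): x=-1 y=4 heading=up
step 2 (straight(3)): x=-1 y=7 heading=up
step 3 (arc(left, 2)): x=-3 y=9 heading=left
all 216 alternatives checked — unique.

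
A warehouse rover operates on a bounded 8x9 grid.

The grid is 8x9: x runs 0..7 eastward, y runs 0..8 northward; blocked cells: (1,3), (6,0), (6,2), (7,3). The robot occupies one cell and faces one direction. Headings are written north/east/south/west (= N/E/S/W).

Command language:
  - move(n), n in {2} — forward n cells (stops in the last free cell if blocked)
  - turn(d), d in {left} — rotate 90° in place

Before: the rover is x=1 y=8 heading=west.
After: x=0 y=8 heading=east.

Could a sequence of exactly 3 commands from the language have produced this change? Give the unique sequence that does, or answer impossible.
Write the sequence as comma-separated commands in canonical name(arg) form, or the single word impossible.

move(2), turn(left), turn(left)

key: order matters: swapping move(2) and turn(left) lands elsewhere
begin: x=1 y=8 heading=west
step 1 (move(2)): x=0 y=8 heading=west
step 2 (turn(left)): x=0 y=8 heading=south
step 3 (turn(left)): x=0 y=8 heading=east
no other 3-command option fits: unique.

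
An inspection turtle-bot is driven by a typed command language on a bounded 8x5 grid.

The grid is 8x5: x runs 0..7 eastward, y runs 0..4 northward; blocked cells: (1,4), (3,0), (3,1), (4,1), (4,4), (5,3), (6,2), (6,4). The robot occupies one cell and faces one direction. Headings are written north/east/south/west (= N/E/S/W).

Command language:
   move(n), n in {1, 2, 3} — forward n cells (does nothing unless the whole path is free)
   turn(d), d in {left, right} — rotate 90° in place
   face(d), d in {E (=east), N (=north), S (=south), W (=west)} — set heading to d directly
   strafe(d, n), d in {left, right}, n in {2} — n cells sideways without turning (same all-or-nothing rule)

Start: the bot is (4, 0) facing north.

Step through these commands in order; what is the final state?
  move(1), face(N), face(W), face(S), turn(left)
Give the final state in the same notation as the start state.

t0: (4, 0) facing north
step 1 (move(1)): (4, 0) facing north
step 2 (face(N)): (4, 0) facing north
step 3 (face(W)): (4, 0) facing west
step 4 (face(S)): (4, 0) facing south
step 5 (turn(left)): (4, 0) facing east

(4, 0) facing east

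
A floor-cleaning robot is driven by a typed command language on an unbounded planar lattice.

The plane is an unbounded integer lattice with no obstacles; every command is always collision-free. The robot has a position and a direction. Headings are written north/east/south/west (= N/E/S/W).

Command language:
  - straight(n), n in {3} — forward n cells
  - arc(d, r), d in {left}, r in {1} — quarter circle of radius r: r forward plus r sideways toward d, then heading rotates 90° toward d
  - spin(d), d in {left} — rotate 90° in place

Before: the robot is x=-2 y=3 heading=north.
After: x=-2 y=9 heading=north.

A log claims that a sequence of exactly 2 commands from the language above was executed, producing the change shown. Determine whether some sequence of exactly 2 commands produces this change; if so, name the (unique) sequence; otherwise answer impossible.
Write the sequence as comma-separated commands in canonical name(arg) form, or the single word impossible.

straight(3), straight(3)

key: heading stays N — no command in the sequence turns
start: x=-2 y=3 heading=north
[1] after straight(3): x=-2 y=6 heading=north
[2] after straight(3): x=-2 y=9 heading=north
no other 2-command option fits: unique.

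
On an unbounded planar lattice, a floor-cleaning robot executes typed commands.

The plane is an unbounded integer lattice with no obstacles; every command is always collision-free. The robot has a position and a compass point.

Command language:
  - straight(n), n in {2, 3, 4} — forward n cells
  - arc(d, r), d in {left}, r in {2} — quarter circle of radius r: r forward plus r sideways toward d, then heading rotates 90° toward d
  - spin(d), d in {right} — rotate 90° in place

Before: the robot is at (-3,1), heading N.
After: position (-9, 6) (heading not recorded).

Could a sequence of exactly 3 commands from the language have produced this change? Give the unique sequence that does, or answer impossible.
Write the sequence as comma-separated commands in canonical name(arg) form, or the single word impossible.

key: running straight(4) before straight(3) would end elsewhere — order is forced
start: at (-3,1), heading N
1. straight(3) → at (-3,4), heading N
2. arc(left, 2) → at (-5,6), heading W
3. straight(4) → at (-9,6), heading W
no other 3-command option fits: unique.

straight(3), arc(left, 2), straight(4)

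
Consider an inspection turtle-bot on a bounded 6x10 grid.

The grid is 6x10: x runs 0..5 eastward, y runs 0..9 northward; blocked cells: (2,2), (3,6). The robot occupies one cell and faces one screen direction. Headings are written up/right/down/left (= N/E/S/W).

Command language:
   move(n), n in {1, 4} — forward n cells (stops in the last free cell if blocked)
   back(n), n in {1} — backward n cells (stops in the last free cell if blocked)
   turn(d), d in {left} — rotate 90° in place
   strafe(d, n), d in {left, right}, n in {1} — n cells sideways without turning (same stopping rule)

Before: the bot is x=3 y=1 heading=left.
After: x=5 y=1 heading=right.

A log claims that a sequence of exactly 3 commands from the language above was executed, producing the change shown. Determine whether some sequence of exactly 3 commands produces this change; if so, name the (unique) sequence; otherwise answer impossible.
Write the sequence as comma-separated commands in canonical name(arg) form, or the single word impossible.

turn(left), turn(left), move(4)

key: cell and facing (now E) both changed — the 3 commands mix motion and turning
initial: x=3 y=1 heading=left
1. turn(left) → x=3 y=1 heading=down
2. turn(left) → x=3 y=1 heading=right
3. move(4) → x=5 y=1 heading=right
uniquely the one of 216 3-step routes that fits.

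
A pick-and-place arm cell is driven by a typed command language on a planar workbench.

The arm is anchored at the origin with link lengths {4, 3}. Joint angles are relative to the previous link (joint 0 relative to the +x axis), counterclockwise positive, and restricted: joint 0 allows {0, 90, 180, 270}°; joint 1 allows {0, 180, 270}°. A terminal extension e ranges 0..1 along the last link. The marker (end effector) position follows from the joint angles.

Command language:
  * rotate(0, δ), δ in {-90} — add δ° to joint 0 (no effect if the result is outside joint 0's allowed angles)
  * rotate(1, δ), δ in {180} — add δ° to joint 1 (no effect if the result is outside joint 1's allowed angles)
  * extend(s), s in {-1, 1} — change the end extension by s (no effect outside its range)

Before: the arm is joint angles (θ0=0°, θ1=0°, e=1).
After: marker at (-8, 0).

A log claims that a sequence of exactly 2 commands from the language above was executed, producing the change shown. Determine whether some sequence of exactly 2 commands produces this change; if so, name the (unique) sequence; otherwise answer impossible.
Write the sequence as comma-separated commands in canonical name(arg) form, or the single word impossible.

rotate(0, -90), rotate(0, -90)

from: joint angles (θ0=0°, θ1=0°, e=1)
[1] after rotate(0, -90): joint angles (θ0=270°, θ1=0°, e=1)
[2] after rotate(0, -90): joint angles (θ0=180°, θ1=0°, e=1)
uniquely the one of 16 2-step routes that fits.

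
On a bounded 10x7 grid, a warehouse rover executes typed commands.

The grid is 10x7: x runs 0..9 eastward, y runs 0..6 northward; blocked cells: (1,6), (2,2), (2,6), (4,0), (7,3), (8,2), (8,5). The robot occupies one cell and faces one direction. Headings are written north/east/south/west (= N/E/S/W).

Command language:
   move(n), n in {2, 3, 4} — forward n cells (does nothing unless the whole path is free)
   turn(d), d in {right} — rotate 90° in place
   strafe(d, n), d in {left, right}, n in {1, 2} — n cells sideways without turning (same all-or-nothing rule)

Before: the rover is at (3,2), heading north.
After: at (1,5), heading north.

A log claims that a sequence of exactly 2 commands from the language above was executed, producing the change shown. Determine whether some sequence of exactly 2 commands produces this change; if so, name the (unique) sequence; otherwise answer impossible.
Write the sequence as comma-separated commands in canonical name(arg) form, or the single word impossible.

key: order matters: swapping move(3) and strafe(left, 2) lands elsewhere
from: at (3,2), heading north
1. move(3) → at (3,5), heading north
2. strafe(left, 2) → at (1,5), heading north
no rival 2-sequence matches.

move(3), strafe(left, 2)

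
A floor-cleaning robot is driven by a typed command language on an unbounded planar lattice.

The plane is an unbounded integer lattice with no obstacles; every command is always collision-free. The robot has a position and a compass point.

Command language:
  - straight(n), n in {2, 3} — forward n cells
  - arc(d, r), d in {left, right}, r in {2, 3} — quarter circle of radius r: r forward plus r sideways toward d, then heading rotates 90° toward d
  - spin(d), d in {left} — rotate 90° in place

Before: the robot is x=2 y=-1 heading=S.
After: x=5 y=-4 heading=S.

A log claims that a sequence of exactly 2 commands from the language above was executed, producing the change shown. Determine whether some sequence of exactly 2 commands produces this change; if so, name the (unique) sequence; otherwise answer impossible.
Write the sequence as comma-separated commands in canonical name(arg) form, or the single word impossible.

key: still facing S at the end — net rotation zero over 2 steps
t0: x=2 y=-1 heading=S
1. spin(left) → x=2 y=-1 heading=E
2. arc(right, 3) → x=5 y=-4 heading=S
uniquely the one of 49 2-step routes that fits.

spin(left), arc(right, 3)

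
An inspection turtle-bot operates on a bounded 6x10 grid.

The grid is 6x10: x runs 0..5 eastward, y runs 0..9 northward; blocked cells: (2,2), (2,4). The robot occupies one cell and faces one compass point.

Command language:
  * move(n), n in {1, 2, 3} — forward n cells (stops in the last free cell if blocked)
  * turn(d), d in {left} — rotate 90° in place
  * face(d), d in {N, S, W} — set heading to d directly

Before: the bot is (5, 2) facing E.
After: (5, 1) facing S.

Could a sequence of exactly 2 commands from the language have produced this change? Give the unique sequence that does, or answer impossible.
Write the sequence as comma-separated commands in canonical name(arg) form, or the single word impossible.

face(S), move(1)

key: running move(1) before face(S) would end elsewhere — order is forced
start: (5, 2) facing E
1. face(S) → (5, 2) facing S
2. move(1) → (5, 1) facing S
no rival 2-sequence matches.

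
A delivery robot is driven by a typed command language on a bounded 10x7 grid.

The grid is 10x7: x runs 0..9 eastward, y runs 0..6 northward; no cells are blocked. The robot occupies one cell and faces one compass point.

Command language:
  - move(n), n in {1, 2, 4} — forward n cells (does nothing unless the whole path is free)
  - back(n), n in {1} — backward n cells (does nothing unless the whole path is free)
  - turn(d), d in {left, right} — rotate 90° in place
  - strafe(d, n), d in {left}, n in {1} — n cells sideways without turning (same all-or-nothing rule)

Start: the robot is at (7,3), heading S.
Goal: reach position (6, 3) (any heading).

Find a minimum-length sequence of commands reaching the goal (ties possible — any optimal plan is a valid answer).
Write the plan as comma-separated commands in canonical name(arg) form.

turn(right), move(1)

t0: at (7,3), heading S
step 1 (turn(right)): at (7,3), heading W
step 2 (move(1)): at (6,3), heading W
shorter routes all fall short; 2 is best.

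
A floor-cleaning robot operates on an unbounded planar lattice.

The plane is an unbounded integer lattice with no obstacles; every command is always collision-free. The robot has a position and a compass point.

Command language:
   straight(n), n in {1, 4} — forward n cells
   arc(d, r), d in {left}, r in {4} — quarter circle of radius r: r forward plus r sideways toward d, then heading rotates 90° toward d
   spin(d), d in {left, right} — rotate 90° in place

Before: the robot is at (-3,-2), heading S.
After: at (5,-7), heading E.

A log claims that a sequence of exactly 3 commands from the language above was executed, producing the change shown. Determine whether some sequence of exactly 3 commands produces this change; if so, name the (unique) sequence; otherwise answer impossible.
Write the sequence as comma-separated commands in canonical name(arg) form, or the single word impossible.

straight(1), arc(left, 4), straight(4)

key: running straight(4) before straight(1) would end elsewhere — order is forced
start: at (-3,-2), heading S
1. straight(1) → at (-3,-3), heading S
2. arc(left, 4) → at (1,-7), heading E
3. straight(4) → at (5,-7), heading E
uniquely the one of 125 3-step routes that fits.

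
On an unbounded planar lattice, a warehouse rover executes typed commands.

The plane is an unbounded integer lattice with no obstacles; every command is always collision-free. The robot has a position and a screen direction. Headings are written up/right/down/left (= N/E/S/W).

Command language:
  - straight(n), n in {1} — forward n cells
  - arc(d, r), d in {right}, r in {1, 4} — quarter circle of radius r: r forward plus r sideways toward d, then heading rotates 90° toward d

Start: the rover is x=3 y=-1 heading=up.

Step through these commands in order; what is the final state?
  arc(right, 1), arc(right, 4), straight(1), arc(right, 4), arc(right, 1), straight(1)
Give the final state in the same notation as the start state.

x=3 y=-7 heading=up

begin: x=3 y=-1 heading=up
[1] after arc(right, 1): x=4 y=0 heading=right
[2] after arc(right, 4): x=8 y=-4 heading=down
[3] after straight(1): x=8 y=-5 heading=down
[4] after arc(right, 4): x=4 y=-9 heading=left
[5] after arc(right, 1): x=3 y=-8 heading=up
[6] after straight(1): x=3 y=-7 heading=up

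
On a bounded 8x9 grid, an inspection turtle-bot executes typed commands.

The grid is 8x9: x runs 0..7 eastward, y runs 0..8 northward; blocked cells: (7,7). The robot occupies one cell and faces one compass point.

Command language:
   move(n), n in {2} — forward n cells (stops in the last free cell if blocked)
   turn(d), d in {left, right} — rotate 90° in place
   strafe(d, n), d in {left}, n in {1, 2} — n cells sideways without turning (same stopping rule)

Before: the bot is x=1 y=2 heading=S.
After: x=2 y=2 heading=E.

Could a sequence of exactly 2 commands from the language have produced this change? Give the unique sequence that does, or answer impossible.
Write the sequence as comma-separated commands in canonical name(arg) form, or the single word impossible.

strafe(left, 1), turn(left)

key: cell and facing (now E) both changed — the 2 commands mix motion and turning
from: x=1 y=2 heading=S
[1] after strafe(left, 1): x=2 y=2 heading=S
[2] after turn(left): x=2 y=2 heading=E
all 25 alternatives checked — unique.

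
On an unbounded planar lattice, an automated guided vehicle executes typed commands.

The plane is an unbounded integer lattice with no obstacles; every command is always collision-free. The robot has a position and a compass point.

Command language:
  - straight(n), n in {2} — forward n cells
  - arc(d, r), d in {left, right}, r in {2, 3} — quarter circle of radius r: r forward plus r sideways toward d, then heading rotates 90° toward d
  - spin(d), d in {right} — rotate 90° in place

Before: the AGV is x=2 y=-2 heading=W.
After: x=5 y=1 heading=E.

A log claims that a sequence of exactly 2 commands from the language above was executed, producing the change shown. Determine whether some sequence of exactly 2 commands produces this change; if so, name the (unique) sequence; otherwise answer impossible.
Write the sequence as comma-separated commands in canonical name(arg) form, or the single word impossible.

spin(right), arc(right, 3)

key: running arc(right, 3) before spin(right) would end elsewhere — order is forced
begin: x=2 y=-2 heading=W
t=1 spin(right) ⇒ x=2 y=-2 heading=N
t=2 arc(right, 3) ⇒ x=5 y=1 heading=E
uniquely the one of 36 2-step routes that fits.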